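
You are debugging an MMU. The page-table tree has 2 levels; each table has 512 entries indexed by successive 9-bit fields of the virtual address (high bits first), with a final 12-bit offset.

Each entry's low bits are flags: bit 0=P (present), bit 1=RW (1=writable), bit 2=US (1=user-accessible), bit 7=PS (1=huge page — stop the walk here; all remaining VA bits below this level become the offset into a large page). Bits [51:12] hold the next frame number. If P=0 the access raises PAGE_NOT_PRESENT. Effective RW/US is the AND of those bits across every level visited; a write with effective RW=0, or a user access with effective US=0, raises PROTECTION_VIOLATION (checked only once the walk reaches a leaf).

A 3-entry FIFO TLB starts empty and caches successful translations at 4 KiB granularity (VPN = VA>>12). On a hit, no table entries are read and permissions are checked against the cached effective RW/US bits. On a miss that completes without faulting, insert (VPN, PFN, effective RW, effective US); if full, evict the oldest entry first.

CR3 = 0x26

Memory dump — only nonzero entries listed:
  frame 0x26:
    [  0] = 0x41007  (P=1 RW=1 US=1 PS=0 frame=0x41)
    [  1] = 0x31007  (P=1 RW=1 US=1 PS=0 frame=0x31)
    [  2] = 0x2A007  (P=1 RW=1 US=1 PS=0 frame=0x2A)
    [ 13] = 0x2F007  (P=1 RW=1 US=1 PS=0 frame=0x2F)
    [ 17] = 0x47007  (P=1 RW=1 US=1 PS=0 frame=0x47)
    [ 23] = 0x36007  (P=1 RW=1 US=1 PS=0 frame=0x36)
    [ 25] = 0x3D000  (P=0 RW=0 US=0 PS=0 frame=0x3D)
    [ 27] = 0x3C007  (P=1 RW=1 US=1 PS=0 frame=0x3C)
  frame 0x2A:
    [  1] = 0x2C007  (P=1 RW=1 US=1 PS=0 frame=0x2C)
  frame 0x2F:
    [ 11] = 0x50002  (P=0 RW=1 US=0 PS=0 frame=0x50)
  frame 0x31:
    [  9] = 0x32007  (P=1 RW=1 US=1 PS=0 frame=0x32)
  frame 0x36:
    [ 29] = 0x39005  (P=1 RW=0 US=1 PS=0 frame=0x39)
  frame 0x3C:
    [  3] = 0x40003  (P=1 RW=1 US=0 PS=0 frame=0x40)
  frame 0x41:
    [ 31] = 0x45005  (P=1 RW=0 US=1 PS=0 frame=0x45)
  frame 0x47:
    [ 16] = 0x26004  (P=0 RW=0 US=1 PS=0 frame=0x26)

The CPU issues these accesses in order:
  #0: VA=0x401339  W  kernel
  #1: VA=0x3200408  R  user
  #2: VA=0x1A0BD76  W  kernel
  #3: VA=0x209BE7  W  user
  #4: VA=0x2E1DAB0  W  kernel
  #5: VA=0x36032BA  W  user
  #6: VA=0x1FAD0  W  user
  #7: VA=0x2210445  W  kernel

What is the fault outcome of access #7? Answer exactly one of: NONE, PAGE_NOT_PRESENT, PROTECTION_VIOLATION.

Trace:
#0 VA=0x401339 (w,kernel):
  L0 @0x26[2] → 0x2A007  P=1,RW=1,US=1,PS=0
  L1 @0x2A[1] → 0x2C007  P=1,RW=1,US=1,PS=0
  ⇒ phys 0x2C339  [2 reads]
#1 VA=0x3200408 (r,user):
  L0 @0x26[25] → 0x3D000  P=0,RW=0,US=0,PS=0
  → PAGE_NOT_PRESENT  (1 entries read)
#2 VA=0x1A0BD76 (w,kernel):
  L0 @0x26[13] → 0x2F007  P=1,RW=1,US=1,PS=0
  L1 @0x2F[11] → 0x50002  P=0,RW=1,US=0,PS=0
  → PAGE_NOT_PRESENT  (2 entries read)
#3 VA=0x209BE7 (w,user):
  L0 @0x26[1] → 0x31007  P=1,RW=1,US=1,PS=0
  L1 @0x31[9] → 0x32007  P=1,RW=1,US=1,PS=0
  ⇒ phys 0x32BE7  [2 reads]
#4 VA=0x2E1DAB0 (w,kernel):
  L0 @0x26[23] → 0x36007  P=1,RW=1,US=1,PS=0
  L1 @0x36[29] → 0x39005  P=1,RW=0,US=1,PS=0
  → PROTECTION_VIOLATION  (2 entries read)
#5 VA=0x36032BA (w,user):
  L0 @0x26[27] → 0x3C007  P=1,RW=1,US=1,PS=0
  L1 @0x3C[3] → 0x40003  P=1,RW=1,US=0,PS=0
  → PROTECTION_VIOLATION  (2 entries read)
#6 VA=0x1FAD0 (w,user):
  L0 @0x26[0] → 0x41007  P=1,RW=1,US=1,PS=0
  L1 @0x41[31] → 0x45005  P=1,RW=0,US=1,PS=0
  → PROTECTION_VIOLATION  (2 entries read)
#7 VA=0x2210445 (w,kernel):
  L0 @0x26[17] → 0x47007  P=1,RW=1,US=1,PS=0
  L1 @0x47[16] → 0x26004  P=0,RW=0,US=1,PS=0
  → PAGE_NOT_PRESENT  (2 entries read)

Access #7 fault: PAGE_NOT_PRESENT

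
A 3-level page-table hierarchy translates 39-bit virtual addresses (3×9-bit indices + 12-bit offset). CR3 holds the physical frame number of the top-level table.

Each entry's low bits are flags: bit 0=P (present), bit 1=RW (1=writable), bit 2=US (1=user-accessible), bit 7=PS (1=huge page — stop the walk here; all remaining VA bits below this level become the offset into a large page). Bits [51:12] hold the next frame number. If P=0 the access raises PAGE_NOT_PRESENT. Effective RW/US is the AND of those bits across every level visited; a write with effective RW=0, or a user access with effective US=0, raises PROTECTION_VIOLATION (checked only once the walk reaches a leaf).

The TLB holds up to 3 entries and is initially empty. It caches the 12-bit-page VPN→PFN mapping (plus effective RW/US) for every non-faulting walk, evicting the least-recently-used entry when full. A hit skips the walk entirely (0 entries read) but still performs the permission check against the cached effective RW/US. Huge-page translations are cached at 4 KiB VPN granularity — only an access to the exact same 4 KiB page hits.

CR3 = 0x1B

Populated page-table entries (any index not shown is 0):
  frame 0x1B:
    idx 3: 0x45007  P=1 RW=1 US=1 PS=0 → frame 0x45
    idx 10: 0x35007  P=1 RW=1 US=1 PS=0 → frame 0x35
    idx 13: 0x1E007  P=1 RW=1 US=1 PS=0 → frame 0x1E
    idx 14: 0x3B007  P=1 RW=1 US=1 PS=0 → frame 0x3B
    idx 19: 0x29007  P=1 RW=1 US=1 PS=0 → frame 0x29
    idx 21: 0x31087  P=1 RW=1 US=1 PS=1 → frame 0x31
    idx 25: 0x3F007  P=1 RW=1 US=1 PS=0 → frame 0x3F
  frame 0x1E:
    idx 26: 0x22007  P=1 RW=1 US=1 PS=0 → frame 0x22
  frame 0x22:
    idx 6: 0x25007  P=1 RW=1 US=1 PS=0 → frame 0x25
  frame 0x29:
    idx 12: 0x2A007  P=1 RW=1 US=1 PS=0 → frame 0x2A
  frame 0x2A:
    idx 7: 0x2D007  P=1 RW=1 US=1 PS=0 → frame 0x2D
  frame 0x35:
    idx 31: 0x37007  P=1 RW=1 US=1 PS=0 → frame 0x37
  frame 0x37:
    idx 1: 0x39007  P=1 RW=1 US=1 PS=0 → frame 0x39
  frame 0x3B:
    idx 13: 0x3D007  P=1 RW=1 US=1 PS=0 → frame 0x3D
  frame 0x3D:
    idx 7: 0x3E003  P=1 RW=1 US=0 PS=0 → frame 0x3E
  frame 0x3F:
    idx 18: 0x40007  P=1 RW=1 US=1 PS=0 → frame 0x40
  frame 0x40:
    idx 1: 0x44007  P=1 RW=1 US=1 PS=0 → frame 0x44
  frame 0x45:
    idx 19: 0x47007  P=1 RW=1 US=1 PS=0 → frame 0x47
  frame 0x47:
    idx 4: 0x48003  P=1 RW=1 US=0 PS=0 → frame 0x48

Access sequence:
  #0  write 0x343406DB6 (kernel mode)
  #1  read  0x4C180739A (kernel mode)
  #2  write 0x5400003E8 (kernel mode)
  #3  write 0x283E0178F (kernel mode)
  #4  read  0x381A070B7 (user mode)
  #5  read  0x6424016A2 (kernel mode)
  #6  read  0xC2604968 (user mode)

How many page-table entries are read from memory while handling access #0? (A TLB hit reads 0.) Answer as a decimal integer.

Walk each access:
#0 VA=0x343406DB6 (w,kernel):
  L0: frame=0x1B idx=13 entry=0x1E007 [P=1 RW=1 US=1 PS=0]
  L1: frame=0x1E idx=26 entry=0x22007 [P=1 RW=1 US=1 PS=0]
  L2: frame=0x22 idx=6 entry=0x25007 [P=1 RW=1 US=1 PS=0]
  ✓ 0x25DB6  — 3 lookups
#1 VA=0x4C180739A (r,kernel):
  L0: frame=0x1B idx=19 entry=0x29007 [P=1 RW=1 US=1 PS=0]
  L1: frame=0x29 idx=12 entry=0x2A007 [P=1 RW=1 US=1 PS=0]
  L2: frame=0x2A idx=7 entry=0x2D007 [P=1 RW=1 US=1 PS=0]
  ✓ 0x2D39A  — 3 lookups
#2 VA=0x5400003E8 (w,kernel):
  L0: frame=0x1B idx=21 entry=0x31087 [P=1 RW=1 US=1 PS=1]
  ✓ 0x313E8 (huge @L0)  — 1 lookups
#3 VA=0x283E0178F (w,kernel):
  L0: frame=0x1B idx=10 entry=0x35007 [P=1 RW=1 US=1 PS=0]
  L1: frame=0x35 idx=31 entry=0x37007 [P=1 RW=1 US=1 PS=0]
  L2: frame=0x37 idx=1 entry=0x39007 [P=1 RW=1 US=1 PS=0]
  ✓ 0x3978F  — 3 lookups
#4 VA=0x381A070B7 (r,user):
  L0: frame=0x1B idx=14 entry=0x3B007 [P=1 RW=1 US=1 PS=0]
  L1: frame=0x3B idx=13 entry=0x3D007 [P=1 RW=1 US=1 PS=0]
  L2: frame=0x3D idx=7 entry=0x3E003 [P=1 RW=1 US=0 PS=0]
  ⇒ fault: PROTECTION_VIOLATION  — 3 lookups
#5 VA=0x6424016A2 (r,kernel):
  L0: frame=0x1B idx=25 entry=0x3F007 [P=1 RW=1 US=1 PS=0]
  L1: frame=0x3F idx=18 entry=0x40007 [P=1 RW=1 US=1 PS=0]
  L2: frame=0x40 idx=1 entry=0x44007 [P=1 RW=1 US=1 PS=0]
  ✓ 0x446A2  — 3 lookups
#6 VA=0xC2604968 (r,user):
  L0: frame=0x1B idx=3 entry=0x45007 [P=1 RW=1 US=1 PS=0]
  L1: frame=0x45 idx=19 entry=0x47007 [P=1 RW=1 US=1 PS=0]
  L2: frame=0x47 idx=4 entry=0x48003 [P=1 RW=1 US=0 PS=0]
  ⇒ fault: PROTECTION_VIOLATION  — 3 lookups

Entries read for #0: 3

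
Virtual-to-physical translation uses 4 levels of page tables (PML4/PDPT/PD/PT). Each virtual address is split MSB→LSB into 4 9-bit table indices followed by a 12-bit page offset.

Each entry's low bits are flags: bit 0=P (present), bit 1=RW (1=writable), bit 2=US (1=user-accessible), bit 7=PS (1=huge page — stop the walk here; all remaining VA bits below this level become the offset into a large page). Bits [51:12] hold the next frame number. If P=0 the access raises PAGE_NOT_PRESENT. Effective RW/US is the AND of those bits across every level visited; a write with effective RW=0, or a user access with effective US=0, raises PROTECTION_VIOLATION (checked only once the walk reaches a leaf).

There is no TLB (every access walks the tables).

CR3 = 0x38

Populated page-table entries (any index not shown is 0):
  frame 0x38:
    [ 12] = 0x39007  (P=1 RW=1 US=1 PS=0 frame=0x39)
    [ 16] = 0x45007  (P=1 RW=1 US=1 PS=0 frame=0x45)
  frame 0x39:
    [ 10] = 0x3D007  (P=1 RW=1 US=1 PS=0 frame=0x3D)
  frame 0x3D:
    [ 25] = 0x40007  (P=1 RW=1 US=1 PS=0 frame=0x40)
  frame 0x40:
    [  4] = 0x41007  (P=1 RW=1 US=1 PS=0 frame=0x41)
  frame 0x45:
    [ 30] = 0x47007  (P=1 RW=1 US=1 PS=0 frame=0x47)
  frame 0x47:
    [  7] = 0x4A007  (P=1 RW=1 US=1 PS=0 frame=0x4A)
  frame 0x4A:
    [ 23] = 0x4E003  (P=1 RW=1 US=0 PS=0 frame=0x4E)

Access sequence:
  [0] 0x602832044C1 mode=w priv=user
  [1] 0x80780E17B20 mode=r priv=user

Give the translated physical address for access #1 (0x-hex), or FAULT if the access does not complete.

Per-access translation:
#0 VA=0x602832044C1 (w,user):
  L0 @0x38[12] → 0x39007  P=1,RW=1,US=1,PS=0
  L1 @0x39[10] → 0x3D007  P=1,RW=1,US=1,PS=0
  L2 @0x3D[25] → 0x40007  P=1,RW=1,US=1,PS=0
  L3 @0x40[4] → 0x41007  P=1,RW=1,US=1,PS=0
  ✓ 0x414C1  — 4 lookups
#1 VA=0x80780E17B20 (r,user):
  L0 @0x38[16] → 0x45007  P=1,RW=1,US=1,PS=0
  L1 @0x45[30] → 0x47007  P=1,RW=1,US=1,PS=0
  L2 @0x47[7] → 0x4A007  P=1,RW=1,US=1,PS=0
  L3 @0x4A[23] → 0x4E003  P=1,RW=1,US=0,PS=0
  ✗ PROTECTION_VIOLATION  [4 reads]

Access #1 PA: FAULT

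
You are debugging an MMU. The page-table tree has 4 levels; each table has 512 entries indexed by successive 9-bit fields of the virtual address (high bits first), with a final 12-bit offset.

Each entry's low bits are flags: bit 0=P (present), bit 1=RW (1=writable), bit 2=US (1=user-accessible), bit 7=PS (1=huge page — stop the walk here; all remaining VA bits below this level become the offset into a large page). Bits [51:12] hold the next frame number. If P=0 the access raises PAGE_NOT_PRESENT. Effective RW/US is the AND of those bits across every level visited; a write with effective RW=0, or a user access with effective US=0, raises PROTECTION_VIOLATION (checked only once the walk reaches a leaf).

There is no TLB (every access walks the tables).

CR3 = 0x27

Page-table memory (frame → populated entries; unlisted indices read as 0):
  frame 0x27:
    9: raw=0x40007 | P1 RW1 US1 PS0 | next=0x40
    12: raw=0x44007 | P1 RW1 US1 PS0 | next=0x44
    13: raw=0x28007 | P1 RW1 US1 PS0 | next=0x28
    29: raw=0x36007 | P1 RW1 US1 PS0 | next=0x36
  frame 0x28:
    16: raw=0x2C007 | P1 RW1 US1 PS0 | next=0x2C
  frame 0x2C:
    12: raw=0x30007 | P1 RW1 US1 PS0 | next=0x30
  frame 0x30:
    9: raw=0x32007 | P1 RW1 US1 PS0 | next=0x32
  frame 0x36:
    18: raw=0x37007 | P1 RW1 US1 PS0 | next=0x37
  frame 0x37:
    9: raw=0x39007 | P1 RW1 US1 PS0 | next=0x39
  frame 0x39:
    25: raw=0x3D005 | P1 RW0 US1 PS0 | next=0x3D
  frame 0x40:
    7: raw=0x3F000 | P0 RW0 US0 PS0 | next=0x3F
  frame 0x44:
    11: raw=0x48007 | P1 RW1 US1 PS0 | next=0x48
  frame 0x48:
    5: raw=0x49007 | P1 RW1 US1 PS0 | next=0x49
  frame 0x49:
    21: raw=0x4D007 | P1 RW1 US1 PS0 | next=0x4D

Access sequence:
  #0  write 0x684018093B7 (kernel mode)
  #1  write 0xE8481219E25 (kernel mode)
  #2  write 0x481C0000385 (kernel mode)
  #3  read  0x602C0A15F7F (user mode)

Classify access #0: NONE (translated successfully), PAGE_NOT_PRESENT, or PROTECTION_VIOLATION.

Per-access translation:
#0 VA=0x684018093B7 (w,kernel):
  L0: frame=0x27 idx=13 entry=0x28007 [P=1 RW=1 US=1 PS=0]
  L1: frame=0x28 idx=16 entry=0x2C007 [P=1 RW=1 US=1 PS=0]
  L2: frame=0x2C idx=12 entry=0x30007 [P=1 RW=1 US=1 PS=0]
  L3: frame=0x30 idx=9 entry=0x32007 [P=1 RW=1 US=1 PS=0]
  → PA=0x323B7  (4 entries read)
#1 VA=0xE8481219E25 (w,kernel):
  L0: frame=0x27 idx=29 entry=0x36007 [P=1 RW=1 US=1 PS=0]
  L1: frame=0x36 idx=18 entry=0x37007 [P=1 RW=1 US=1 PS=0]
  L2: frame=0x37 idx=9 entry=0x39007 [P=1 RW=1 US=1 PS=0]
  L3: frame=0x39 idx=25 entry=0x3D005 [P=1 RW=0 US=1 PS=0]
  ⇒ fault: PROTECTION_VIOLATION  — 4 lookups
#2 VA=0x481C0000385 (w,kernel):
  L0: frame=0x27 idx=9 entry=0x40007 [P=1 RW=1 US=1 PS=0]
  L1: frame=0x40 idx=7 entry=0x3F000 [P=0 RW=0 US=0 PS=0]
  ⇒ fault: PAGE_NOT_PRESENT  — 2 lookups
#3 VA=0x602C0A15F7F (r,user):
  L0: frame=0x27 idx=12 entry=0x44007 [P=1 RW=1 US=1 PS=0]
  L1: frame=0x44 idx=11 entry=0x48007 [P=1 RW=1 US=1 PS=0]
  L2: frame=0x48 idx=5 entry=0x49007 [P=1 RW=1 US=1 PS=0]
  L3: frame=0x49 idx=21 entry=0x4D007 [P=1 RW=1 US=1 PS=0]
  → PA=0x4DF7F  (4 entries read)

Access #0 fault: NONE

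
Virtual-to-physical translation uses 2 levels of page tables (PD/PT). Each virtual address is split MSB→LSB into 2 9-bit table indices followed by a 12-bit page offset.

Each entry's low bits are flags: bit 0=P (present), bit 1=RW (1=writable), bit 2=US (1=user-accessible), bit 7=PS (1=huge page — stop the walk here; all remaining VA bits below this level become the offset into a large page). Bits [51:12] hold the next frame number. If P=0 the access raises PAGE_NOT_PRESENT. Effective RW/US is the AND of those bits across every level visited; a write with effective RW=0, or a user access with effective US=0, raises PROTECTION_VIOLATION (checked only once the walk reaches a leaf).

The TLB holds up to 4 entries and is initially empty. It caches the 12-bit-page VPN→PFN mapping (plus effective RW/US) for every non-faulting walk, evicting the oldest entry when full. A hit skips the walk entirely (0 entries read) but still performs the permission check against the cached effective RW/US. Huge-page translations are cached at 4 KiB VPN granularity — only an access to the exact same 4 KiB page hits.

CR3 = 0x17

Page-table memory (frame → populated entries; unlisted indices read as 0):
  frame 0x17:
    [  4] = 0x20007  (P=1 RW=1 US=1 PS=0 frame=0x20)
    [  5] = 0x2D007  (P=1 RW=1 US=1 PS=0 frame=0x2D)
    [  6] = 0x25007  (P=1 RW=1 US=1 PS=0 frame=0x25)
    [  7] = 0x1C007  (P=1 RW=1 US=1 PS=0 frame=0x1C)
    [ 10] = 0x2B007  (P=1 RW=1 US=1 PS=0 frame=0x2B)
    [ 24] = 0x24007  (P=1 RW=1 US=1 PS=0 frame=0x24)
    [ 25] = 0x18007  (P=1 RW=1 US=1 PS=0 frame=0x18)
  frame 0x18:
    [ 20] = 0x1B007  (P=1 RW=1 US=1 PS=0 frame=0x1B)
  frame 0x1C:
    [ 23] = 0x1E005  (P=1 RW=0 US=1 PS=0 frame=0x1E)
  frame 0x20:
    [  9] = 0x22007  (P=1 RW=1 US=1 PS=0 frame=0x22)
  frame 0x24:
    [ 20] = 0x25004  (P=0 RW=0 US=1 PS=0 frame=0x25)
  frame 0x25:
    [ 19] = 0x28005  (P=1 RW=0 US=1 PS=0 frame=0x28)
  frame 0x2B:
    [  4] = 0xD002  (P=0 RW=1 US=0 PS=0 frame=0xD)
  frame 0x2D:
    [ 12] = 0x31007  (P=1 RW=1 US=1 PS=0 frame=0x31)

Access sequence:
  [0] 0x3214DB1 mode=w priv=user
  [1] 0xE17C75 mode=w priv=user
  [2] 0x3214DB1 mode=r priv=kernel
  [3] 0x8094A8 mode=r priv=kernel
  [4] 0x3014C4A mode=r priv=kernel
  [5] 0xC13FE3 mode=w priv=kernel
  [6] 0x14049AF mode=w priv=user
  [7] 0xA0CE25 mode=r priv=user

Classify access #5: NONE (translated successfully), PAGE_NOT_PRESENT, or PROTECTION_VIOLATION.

Per-access translation:
#0 VA=0x3214DB1 (w,user):
  L0: frame=0x17 idx=25 entry=0x18007 [P=1 RW=1 US=1 PS=0]
  L1: frame=0x18 idx=20 entry=0x1B007 [P=1 RW=1 US=1 PS=0]
  ⇒ phys 0x1BDB1  [2 reads]
#1 VA=0xE17C75 (w,user):
  L0: frame=0x17 idx=7 entry=0x1C007 [P=1 RW=1 US=1 PS=0]
  L1: frame=0x1C idx=23 entry=0x1E005 [P=1 RW=0 US=1 PS=0]
  → PROTECTION_VIOLATION  (2 entries read)
#2 VA=0x3214DB1 (r,kernel):
  TLB hit vpn=0x3214 → PA=0x1BDB1
#3 VA=0x8094A8 (r,kernel):
  L0: frame=0x17 idx=4 entry=0x20007 [P=1 RW=1 US=1 PS=0]
  L1: frame=0x20 idx=9 entry=0x22007 [P=1 RW=1 US=1 PS=0]
  ⇒ phys 0x224A8  [2 reads]
#4 VA=0x3014C4A (r,kernel):
  L0: frame=0x17 idx=24 entry=0x24007 [P=1 RW=1 US=1 PS=0]
  L1: frame=0x24 idx=20 entry=0x25004 [P=0 RW=0 US=1 PS=0]
  → PAGE_NOT_PRESENT  (2 entries read)
#5 VA=0xC13FE3 (w,kernel):
  L0: frame=0x17 idx=6 entry=0x25007 [P=1 RW=1 US=1 PS=0]
  L1: frame=0x25 idx=19 entry=0x28005 [P=1 RW=0 US=1 PS=0]
  → PROTECTION_VIOLATION  (2 entries read)
#6 VA=0x14049AF (w,user):
  L0: frame=0x17 idx=10 entry=0x2B007 [P=1 RW=1 US=1 PS=0]
  L1: frame=0x2B idx=4 entry=0xD002 [P=0 RW=1 US=0 PS=0]
  → PAGE_NOT_PRESENT  (2 entries read)
#7 VA=0xA0CE25 (r,user):
  L0: frame=0x17 idx=5 entry=0x2D007 [P=1 RW=1 US=1 PS=0]
  L1: frame=0x2D idx=12 entry=0x31007 [P=1 RW=1 US=1 PS=0]
  ⇒ phys 0x31E25  [2 reads]

Access #5 fault: PROTECTION_VIOLATION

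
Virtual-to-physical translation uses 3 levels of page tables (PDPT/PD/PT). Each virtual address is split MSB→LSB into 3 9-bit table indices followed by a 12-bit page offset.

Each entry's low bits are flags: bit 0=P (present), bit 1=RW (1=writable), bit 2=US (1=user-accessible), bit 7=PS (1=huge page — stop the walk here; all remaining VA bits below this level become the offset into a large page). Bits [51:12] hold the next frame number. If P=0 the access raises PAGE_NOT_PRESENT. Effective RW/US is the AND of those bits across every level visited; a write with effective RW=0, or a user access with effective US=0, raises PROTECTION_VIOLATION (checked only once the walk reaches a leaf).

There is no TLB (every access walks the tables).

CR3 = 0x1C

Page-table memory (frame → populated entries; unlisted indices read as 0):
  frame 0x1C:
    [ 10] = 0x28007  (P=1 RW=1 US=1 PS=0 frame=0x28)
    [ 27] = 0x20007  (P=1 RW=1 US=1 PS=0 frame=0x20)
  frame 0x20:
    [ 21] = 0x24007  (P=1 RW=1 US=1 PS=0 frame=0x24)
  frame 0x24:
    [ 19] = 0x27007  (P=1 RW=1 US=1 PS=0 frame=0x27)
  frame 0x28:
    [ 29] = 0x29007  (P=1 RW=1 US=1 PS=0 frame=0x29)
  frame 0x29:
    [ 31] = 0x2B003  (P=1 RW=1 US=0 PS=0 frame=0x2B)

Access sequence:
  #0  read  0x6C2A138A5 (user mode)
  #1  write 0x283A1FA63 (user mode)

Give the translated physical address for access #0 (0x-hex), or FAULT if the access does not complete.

Trace:
#0 VA=0x6C2A138A5 (r,user):
  L0 @0x1C[27] → 0x20007  P=1,RW=1,US=1,PS=0
  L1 @0x20[21] → 0x24007  P=1,RW=1,US=1,PS=0
  L2 @0x24[19] → 0x27007  P=1,RW=1,US=1,PS=0
  ⇒ phys 0x278A5  [3 reads]
#1 VA=0x283A1FA63 (w,user):
  L0 @0x1C[10] → 0x28007  P=1,RW=1,US=1,PS=0
  L1 @0x28[29] → 0x29007  P=1,RW=1,US=1,PS=0
  L2 @0x29[31] → 0x2B003  P=1,RW=1,US=0,PS=0
  ⇒ fault: PROTECTION_VIOLATION  — 3 lookups

Access #0 PA: 0x278A5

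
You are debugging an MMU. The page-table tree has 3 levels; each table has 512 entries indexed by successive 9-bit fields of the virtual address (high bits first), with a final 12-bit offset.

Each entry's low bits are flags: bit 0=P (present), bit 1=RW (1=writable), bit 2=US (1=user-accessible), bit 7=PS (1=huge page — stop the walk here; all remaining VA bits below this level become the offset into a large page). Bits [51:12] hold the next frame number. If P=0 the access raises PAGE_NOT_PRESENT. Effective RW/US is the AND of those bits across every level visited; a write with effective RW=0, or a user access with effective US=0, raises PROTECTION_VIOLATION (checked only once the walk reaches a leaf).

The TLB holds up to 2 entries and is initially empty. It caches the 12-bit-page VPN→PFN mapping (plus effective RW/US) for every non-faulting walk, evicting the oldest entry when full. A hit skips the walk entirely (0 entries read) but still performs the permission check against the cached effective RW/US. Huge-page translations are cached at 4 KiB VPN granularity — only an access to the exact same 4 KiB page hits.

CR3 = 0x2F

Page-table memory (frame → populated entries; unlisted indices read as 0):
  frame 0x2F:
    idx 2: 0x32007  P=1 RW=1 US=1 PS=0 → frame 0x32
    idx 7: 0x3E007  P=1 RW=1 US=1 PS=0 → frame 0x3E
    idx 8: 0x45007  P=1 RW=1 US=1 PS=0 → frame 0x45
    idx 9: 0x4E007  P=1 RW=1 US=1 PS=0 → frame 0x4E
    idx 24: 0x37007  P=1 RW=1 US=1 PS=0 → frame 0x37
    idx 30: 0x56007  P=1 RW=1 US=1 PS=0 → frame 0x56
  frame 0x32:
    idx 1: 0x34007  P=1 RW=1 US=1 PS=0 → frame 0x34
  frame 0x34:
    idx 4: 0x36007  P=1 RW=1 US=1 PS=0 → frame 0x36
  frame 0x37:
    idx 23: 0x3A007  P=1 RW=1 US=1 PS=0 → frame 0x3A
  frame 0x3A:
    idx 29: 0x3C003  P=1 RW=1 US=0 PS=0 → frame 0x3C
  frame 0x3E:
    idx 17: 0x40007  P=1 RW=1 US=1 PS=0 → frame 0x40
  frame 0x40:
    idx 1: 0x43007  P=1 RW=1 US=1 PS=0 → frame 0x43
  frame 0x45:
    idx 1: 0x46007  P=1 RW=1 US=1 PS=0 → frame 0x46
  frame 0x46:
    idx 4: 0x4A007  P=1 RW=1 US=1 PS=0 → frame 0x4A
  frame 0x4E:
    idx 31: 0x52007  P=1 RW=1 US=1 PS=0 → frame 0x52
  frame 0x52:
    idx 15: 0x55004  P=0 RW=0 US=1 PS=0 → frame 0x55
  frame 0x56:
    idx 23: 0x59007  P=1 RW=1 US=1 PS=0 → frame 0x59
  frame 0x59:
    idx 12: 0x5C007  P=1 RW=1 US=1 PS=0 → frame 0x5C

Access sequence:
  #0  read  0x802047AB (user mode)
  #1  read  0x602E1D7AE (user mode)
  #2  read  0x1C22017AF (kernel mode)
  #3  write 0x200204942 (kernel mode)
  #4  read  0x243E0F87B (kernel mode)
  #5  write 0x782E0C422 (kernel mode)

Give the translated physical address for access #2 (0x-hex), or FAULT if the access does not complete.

Trace:
#0 VA=0x802047AB (r,user):
  L0: frame=0x2F idx=2 entry=0x32007 [P=1 RW=1 US=1 PS=0]
  L1: frame=0x32 idx=1 entry=0x34007 [P=1 RW=1 US=1 PS=0]
  L2: frame=0x34 idx=4 entry=0x36007 [P=1 RW=1 US=1 PS=0]
  → PA=0x367AB  (3 entries read)
#1 VA=0x602E1D7AE (r,user):
  L0: frame=0x2F idx=24 entry=0x37007 [P=1 RW=1 US=1 PS=0]
  L1: frame=0x37 idx=23 entry=0x3A007 [P=1 RW=1 US=1 PS=0]
  L2: frame=0x3A idx=29 entry=0x3C003 [P=1 RW=1 US=0 PS=0]
  ⇒ fault: PROTECTION_VIOLATION  — 3 lookups
#2 VA=0x1C22017AF (r,kernel):
  L0: frame=0x2F idx=7 entry=0x3E007 [P=1 RW=1 US=1 PS=0]
  L1: frame=0x3E idx=17 entry=0x40007 [P=1 RW=1 US=1 PS=0]
  L2: frame=0x40 idx=1 entry=0x43007 [P=1 RW=1 US=1 PS=0]
  → PA=0x437AF  (3 entries read)
#3 VA=0x200204942 (w,kernel):
  L0: frame=0x2F idx=8 entry=0x45007 [P=1 RW=1 US=1 PS=0]
  L1: frame=0x45 idx=1 entry=0x46007 [P=1 RW=1 US=1 PS=0]
  L2: frame=0x46 idx=4 entry=0x4A007 [P=1 RW=1 US=1 PS=0]
  → PA=0x4A942  (3 entries read)
#4 VA=0x243E0F87B (r,kernel):
  L0: frame=0x2F idx=9 entry=0x4E007 [P=1 RW=1 US=1 PS=0]
  L1: frame=0x4E idx=31 entry=0x52007 [P=1 RW=1 US=1 PS=0]
  L2: frame=0x52 idx=15 entry=0x55004 [P=0 RW=0 US=1 PS=0]
  ⇒ fault: PAGE_NOT_PRESENT  — 3 lookups
#5 VA=0x782E0C422 (w,kernel):
  L0: frame=0x2F idx=30 entry=0x56007 [P=1 RW=1 US=1 PS=0]
  L1: frame=0x56 idx=23 entry=0x59007 [P=1 RW=1 US=1 PS=0]
  L2: frame=0x59 idx=12 entry=0x5C007 [P=1 RW=1 US=1 PS=0]
  → PA=0x5C422  (3 entries read)

Access #2 PA: 0x437AF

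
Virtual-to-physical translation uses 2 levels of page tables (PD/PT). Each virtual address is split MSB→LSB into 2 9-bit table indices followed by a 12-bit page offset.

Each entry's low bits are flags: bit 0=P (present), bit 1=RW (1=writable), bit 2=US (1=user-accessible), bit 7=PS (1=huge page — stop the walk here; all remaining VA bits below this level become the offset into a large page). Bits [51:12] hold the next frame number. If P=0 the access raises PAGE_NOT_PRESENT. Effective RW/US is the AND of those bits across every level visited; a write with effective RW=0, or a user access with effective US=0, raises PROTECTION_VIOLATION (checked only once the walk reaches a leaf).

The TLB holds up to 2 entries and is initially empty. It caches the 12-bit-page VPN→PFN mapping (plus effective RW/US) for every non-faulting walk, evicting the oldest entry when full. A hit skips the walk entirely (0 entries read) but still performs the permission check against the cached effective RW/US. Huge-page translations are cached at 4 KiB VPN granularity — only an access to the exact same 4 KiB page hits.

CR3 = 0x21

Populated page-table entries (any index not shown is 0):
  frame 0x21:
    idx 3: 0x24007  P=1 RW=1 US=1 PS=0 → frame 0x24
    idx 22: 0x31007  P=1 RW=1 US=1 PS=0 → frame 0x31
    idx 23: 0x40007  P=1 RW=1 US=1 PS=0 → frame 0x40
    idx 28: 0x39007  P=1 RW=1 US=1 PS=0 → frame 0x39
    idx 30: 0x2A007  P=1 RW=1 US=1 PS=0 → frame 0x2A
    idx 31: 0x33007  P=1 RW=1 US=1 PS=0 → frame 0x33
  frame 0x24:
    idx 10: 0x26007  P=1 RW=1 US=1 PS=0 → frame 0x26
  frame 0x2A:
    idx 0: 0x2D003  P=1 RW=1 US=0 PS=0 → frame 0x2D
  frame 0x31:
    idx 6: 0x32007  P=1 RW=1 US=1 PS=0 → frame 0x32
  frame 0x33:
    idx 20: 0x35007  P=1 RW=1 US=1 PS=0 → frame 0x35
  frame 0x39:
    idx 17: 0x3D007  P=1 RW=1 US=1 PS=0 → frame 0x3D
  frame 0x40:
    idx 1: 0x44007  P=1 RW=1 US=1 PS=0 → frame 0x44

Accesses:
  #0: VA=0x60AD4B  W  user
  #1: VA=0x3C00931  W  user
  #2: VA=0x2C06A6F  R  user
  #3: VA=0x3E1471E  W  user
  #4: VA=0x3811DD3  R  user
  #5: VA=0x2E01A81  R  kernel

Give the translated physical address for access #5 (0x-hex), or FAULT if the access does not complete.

Per-access translation:
#0 VA=0x60AD4B (w,user):
  L0: frame=0x21 idx=3 entry=0x24007 [P=1 RW=1 US=1 PS=0]
  L1: frame=0x24 idx=10 entry=0x26007 [P=1 RW=1 US=1 PS=0]
  ✓ 0x26D4B  — 2 lookups
#1 VA=0x3C00931 (w,user):
  L0: frame=0x21 idx=30 entry=0x2A007 [P=1 RW=1 US=1 PS=0]
  L1: frame=0x2A idx=0 entry=0x2D003 [P=1 RW=1 US=0 PS=0]
  ✗ PROTECTION_VIOLATION  [2 reads]
#2 VA=0x2C06A6F (r,user):
  L0: frame=0x21 idx=22 entry=0x31007 [P=1 RW=1 US=1 PS=0]
  L1: frame=0x31 idx=6 entry=0x32007 [P=1 RW=1 US=1 PS=0]
  ✓ 0x32A6F  — 2 lookups
#3 VA=0x3E1471E (w,user):
  L0: frame=0x21 idx=31 entry=0x33007 [P=1 RW=1 US=1 PS=0]
  L1: frame=0x33 idx=20 entry=0x35007 [P=1 RW=1 US=1 PS=0]
  ✓ 0x3571E  — 2 lookups
#4 VA=0x3811DD3 (r,user):
  L0: frame=0x21 idx=28 entry=0x39007 [P=1 RW=1 US=1 PS=0]
  L1: frame=0x39 idx=17 entry=0x3D007 [P=1 RW=1 US=1 PS=0]
  ✓ 0x3DDD3  — 2 lookups
#5 VA=0x2E01A81 (r,kernel):
  L0: frame=0x21 idx=23 entry=0x40007 [P=1 RW=1 US=1 PS=0]
  L1: frame=0x40 idx=1 entry=0x44007 [P=1 RW=1 US=1 PS=0]
  ✓ 0x44A81  — 2 lookups

Access #5 PA: 0x44A81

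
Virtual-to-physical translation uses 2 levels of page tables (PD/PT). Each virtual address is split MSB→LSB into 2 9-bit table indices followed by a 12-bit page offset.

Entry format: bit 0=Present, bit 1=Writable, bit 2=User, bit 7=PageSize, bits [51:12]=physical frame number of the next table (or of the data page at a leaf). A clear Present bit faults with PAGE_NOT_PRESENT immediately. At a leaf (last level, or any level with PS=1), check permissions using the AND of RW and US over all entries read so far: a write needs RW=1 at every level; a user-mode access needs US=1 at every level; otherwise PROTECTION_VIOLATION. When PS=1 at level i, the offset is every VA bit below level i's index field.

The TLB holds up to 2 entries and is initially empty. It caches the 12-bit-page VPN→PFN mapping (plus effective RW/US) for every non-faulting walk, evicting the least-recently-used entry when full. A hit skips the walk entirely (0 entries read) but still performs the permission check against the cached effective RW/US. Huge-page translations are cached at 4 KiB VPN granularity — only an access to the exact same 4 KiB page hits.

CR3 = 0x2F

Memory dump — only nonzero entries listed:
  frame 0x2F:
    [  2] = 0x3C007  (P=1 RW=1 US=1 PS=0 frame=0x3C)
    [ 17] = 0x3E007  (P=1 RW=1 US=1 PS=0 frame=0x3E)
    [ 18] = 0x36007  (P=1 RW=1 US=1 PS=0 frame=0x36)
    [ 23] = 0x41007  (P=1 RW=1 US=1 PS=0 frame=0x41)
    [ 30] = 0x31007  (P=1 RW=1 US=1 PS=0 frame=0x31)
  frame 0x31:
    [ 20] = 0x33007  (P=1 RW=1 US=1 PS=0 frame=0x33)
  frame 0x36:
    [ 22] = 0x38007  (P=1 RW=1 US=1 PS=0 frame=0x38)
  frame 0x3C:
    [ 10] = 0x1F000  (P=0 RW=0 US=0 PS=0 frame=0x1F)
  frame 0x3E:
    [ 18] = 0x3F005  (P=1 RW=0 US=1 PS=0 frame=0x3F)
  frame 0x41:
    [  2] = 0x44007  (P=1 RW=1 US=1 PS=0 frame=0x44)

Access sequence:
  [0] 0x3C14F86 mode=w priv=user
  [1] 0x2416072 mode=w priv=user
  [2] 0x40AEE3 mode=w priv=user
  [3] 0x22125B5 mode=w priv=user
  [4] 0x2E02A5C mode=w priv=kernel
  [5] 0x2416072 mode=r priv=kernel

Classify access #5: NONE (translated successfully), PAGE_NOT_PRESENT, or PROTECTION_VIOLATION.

Per-access translation:
#0 VA=0x3C14F86 (w,user):
  L0 @0x2F[30] → 0x31007  P=1,RW=1,US=1,PS=0
  L1 @0x31[20] → 0x33007  P=1,RW=1,US=1,PS=0
  → PA=0x33F86  (2 entries read)
#1 VA=0x2416072 (w,user):
  L0 @0x2F[18] → 0x36007  P=1,RW=1,US=1,PS=0
  L1 @0x36[22] → 0x38007  P=1,RW=1,US=1,PS=0
  → PA=0x38072  (2 entries read)
#2 VA=0x40AEE3 (w,user):
  L0 @0x2F[2] → 0x3C007  P=1,RW=1,US=1,PS=0
  L1 @0x3C[10] → 0x1F000  P=0,RW=0,US=0,PS=0
  → PAGE_NOT_PRESENT  (2 entries read)
#3 VA=0x22125B5 (w,user):
  L0 @0x2F[17] → 0x3E007  P=1,RW=1,US=1,PS=0
  L1 @0x3E[18] → 0x3F005  P=1,RW=0,US=1,PS=0
  → PROTECTION_VIOLATION  (2 entries read)
#4 VA=0x2E02A5C (w,kernel):
  L0 @0x2F[23] → 0x41007  P=1,RW=1,US=1,PS=0
  L1 @0x41[2] → 0x44007  P=1,RW=1,US=1,PS=0
  → PA=0x44A5C  (2 entries read)
#5 VA=0x2416072 (r,kernel):
  TLB hit vpn=0x2416 → PA=0x38072

Access #5 fault: NONE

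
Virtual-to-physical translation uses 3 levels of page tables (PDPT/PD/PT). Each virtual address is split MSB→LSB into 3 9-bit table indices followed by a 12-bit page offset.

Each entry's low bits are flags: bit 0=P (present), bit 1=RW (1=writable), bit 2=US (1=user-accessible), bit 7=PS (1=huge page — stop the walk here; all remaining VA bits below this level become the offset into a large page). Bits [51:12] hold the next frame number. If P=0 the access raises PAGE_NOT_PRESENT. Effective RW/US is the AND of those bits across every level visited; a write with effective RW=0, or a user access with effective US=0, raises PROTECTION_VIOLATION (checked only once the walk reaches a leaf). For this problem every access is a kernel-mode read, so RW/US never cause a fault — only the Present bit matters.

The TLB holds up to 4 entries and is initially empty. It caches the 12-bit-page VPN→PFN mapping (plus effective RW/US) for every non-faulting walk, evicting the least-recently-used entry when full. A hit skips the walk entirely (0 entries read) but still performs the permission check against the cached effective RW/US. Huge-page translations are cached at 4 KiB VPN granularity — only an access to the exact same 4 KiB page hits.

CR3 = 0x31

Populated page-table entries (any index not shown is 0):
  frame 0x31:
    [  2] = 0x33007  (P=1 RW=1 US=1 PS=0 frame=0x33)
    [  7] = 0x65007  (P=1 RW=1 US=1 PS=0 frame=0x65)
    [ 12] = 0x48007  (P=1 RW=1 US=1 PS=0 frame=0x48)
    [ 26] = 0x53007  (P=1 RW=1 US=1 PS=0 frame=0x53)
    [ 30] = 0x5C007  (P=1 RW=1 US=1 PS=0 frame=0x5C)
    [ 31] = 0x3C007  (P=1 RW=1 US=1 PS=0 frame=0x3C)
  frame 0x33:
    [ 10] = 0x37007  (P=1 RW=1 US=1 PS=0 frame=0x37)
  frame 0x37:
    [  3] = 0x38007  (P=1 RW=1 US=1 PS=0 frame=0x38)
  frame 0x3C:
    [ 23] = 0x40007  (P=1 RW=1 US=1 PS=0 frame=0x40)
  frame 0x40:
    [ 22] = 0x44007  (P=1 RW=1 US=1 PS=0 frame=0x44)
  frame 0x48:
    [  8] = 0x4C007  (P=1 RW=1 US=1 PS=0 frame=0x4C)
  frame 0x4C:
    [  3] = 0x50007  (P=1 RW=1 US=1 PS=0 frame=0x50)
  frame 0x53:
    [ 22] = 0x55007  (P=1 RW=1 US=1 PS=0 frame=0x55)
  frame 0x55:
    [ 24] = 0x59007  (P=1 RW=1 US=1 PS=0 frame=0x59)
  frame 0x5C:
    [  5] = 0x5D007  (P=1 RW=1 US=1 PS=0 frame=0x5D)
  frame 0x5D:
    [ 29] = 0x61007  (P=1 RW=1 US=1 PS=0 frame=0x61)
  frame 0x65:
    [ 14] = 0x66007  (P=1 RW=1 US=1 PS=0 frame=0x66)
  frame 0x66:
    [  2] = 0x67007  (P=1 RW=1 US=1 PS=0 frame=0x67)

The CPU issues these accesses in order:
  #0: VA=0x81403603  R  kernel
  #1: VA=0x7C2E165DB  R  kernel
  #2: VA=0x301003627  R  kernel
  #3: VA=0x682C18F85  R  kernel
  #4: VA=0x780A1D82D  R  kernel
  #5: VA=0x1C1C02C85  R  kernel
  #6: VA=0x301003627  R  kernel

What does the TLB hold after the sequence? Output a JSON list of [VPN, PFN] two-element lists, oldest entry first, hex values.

Trace:
#0 VA=0x81403603 (r,kernel):
  L0 @0x31[2] → 0x33007  P=1,RW=1,US=1,PS=0
  L1 @0x33[10] → 0x37007  P=1,RW=1,US=1,PS=0
  L2 @0x37[3] → 0x38007  P=1,RW=1,US=1,PS=0
  ⇒ phys 0x38603  [3 reads]
#1 VA=0x7C2E165DB (r,kernel):
  L0 @0x31[31] → 0x3C007  P=1,RW=1,US=1,PS=0
  L1 @0x3C[23] → 0x40007  P=1,RW=1,US=1,PS=0
  L2 @0x40[22] → 0x44007  P=1,RW=1,US=1,PS=0
  ⇒ phys 0x445DB  [3 reads]
#2 VA=0x301003627 (r,kernel):
  L0 @0x31[12] → 0x48007  P=1,RW=1,US=1,PS=0
  L1 @0x48[8] → 0x4C007  P=1,RW=1,US=1,PS=0
  L2 @0x4C[3] → 0x50007  P=1,RW=1,US=1,PS=0
  ⇒ phys 0x50627  [3 reads]
#3 VA=0x682C18F85 (r,kernel):
  L0 @0x31[26] → 0x53007  P=1,RW=1,US=1,PS=0
  L1 @0x53[22] → 0x55007  P=1,RW=1,US=1,PS=0
  L2 @0x55[24] → 0x59007  P=1,RW=1,US=1,PS=0
  ⇒ phys 0x59F85  [3 reads]
#4 VA=0x780A1D82D (r,kernel):
  L0 @0x31[30] → 0x5C007  P=1,RW=1,US=1,PS=0
  L1 @0x5C[5] → 0x5D007  P=1,RW=1,US=1,PS=0
  L2 @0x5D[29] → 0x61007  P=1,RW=1,US=1,PS=0
  ⇒ phys 0x6182D  [3 reads]
#5 VA=0x1C1C02C85 (r,kernel):
  L0 @0x31[7] → 0x65007  P=1,RW=1,US=1,PS=0
  L1 @0x65[14] → 0x66007  P=1,RW=1,US=1,PS=0
  L2 @0x66[2] → 0x67007  P=1,RW=1,US=1,PS=0
  ⇒ phys 0x67C85  [3 reads]
#6 VA=0x301003627 (r,kernel):
  TLB hit vpn=0x301003 → PA=0x50627

TLB: [["0x682C18", "0x59"], ["0x780A1D", "0x61"], ["0x1C1C02", "0x67"], ["0x301003", "0x50"]]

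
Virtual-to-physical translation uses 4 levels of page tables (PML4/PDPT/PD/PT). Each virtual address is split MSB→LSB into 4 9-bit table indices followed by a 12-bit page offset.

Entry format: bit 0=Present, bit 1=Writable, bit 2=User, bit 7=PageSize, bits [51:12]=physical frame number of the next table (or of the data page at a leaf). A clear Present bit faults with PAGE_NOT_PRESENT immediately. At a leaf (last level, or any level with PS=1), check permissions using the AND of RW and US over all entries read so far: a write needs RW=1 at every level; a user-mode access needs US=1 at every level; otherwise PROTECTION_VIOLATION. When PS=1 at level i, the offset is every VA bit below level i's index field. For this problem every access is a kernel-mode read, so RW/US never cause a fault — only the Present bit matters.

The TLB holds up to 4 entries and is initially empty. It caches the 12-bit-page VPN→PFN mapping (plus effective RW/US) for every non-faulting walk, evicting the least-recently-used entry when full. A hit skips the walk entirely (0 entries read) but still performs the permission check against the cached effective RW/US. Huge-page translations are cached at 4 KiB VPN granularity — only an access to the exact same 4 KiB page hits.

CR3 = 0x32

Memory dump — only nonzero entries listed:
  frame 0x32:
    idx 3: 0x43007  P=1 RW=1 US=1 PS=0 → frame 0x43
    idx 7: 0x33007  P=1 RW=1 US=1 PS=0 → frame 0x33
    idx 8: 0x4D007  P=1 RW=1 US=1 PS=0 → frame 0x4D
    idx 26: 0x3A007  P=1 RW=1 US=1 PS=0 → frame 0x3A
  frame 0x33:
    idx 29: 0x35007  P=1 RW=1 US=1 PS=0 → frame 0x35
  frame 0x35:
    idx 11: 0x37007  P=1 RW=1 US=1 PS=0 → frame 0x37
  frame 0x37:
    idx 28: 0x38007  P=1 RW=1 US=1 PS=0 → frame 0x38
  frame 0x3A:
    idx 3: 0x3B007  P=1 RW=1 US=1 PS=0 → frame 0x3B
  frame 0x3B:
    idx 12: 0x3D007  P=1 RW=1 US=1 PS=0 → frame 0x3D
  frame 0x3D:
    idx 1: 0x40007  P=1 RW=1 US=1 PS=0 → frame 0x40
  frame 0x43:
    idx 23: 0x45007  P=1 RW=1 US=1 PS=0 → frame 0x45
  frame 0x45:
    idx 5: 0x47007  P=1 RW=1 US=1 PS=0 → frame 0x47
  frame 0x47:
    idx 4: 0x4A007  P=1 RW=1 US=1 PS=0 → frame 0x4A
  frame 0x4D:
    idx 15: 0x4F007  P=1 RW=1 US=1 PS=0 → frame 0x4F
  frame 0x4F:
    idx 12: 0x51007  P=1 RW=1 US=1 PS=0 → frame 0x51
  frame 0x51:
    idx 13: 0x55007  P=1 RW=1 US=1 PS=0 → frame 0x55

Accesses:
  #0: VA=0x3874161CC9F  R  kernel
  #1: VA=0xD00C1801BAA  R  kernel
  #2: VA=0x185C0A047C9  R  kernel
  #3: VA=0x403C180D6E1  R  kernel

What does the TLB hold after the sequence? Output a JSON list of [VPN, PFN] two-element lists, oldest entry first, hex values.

Trace:
#0 VA=0x3874161CC9F (r,kernel):
  L0 @0x32[7] → 0x33007  P=1,RW=1,US=1,PS=0
  L1 @0x33[29] → 0x35007  P=1,RW=1,US=1,PS=0
  L2 @0x35[11] → 0x37007  P=1,RW=1,US=1,PS=0
  L3 @0x37[28] → 0x38007  P=1,RW=1,US=1,PS=0
  ⇒ phys 0x38C9F  [4 reads]
#1 VA=0xD00C1801BAA (r,kernel):
  L0 @0x32[26] → 0x3A007  P=1,RW=1,US=1,PS=0
  L1 @0x3A[3] → 0x3B007  P=1,RW=1,US=1,PS=0
  L2 @0x3B[12] → 0x3D007  P=1,RW=1,US=1,PS=0
  L3 @0x3D[1] → 0x40007  P=1,RW=1,US=1,PS=0
  ⇒ phys 0x40BAA  [4 reads]
#2 VA=0x185C0A047C9 (r,kernel):
  L0 @0x32[3] → 0x43007  P=1,RW=1,US=1,PS=0
  L1 @0x43[23] → 0x45007  P=1,RW=1,US=1,PS=0
  L2 @0x45[5] → 0x47007  P=1,RW=1,US=1,PS=0
  L3 @0x47[4] → 0x4A007  P=1,RW=1,US=1,PS=0
  ⇒ phys 0x4A7C9  [4 reads]
#3 VA=0x403C180D6E1 (r,kernel):
  L0 @0x32[8] → 0x4D007  P=1,RW=1,US=1,PS=0
  L1 @0x4D[15] → 0x4F007  P=1,RW=1,US=1,PS=0
  L2 @0x4F[12] → 0x51007  P=1,RW=1,US=1,PS=0
  L3 @0x51[13] → 0x55007  P=1,RW=1,US=1,PS=0
  ⇒ phys 0x556E1  [4 reads]

TLB: [["0x3874161C", "0x38"], ["0xD00C1801", "0x40"], ["0x185C0A04", "0x4A"], ["0x403C180D", "0x55"]]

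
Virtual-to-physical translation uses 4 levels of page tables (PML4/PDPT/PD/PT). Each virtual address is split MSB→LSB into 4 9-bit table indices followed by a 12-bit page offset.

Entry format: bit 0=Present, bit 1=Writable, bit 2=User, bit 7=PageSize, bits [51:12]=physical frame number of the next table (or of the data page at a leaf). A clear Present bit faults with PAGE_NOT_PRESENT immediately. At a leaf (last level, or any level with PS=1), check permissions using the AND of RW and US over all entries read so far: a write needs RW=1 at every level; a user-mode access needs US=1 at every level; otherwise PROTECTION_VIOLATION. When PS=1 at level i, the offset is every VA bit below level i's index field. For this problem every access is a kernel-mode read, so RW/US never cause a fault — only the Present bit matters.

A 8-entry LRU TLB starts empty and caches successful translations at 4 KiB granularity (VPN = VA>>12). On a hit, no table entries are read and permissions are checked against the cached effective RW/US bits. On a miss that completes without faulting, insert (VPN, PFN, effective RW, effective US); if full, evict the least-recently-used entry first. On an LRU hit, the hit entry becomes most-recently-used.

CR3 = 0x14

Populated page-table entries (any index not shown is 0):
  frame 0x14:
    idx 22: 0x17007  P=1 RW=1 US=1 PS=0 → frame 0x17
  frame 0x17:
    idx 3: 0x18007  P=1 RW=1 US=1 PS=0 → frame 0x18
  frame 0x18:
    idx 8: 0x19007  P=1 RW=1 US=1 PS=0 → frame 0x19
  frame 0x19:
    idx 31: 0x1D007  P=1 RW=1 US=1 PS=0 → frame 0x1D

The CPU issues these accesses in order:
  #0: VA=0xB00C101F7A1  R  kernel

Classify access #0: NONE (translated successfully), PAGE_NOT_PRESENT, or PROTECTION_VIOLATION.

Trace:
#0 VA=0xB00C101F7A1 (r,kernel):
  lvl0: tbl 0x14, slot 22 ⇒ 0x17007 (P1/RW1/US1/PS0)
  lvl1: tbl 0x17, slot 3 ⇒ 0x18007 (P1/RW1/US1/PS0)
  lvl2: tbl 0x18, slot 8 ⇒ 0x19007 (P1/RW1/US1/PS0)
  lvl3: tbl 0x19, slot 31 ⇒ 0x1D007 (P1/RW1/US1/PS0)
  → PA=0x1D7A1  (4 entries read)

Access #0 fault: NONE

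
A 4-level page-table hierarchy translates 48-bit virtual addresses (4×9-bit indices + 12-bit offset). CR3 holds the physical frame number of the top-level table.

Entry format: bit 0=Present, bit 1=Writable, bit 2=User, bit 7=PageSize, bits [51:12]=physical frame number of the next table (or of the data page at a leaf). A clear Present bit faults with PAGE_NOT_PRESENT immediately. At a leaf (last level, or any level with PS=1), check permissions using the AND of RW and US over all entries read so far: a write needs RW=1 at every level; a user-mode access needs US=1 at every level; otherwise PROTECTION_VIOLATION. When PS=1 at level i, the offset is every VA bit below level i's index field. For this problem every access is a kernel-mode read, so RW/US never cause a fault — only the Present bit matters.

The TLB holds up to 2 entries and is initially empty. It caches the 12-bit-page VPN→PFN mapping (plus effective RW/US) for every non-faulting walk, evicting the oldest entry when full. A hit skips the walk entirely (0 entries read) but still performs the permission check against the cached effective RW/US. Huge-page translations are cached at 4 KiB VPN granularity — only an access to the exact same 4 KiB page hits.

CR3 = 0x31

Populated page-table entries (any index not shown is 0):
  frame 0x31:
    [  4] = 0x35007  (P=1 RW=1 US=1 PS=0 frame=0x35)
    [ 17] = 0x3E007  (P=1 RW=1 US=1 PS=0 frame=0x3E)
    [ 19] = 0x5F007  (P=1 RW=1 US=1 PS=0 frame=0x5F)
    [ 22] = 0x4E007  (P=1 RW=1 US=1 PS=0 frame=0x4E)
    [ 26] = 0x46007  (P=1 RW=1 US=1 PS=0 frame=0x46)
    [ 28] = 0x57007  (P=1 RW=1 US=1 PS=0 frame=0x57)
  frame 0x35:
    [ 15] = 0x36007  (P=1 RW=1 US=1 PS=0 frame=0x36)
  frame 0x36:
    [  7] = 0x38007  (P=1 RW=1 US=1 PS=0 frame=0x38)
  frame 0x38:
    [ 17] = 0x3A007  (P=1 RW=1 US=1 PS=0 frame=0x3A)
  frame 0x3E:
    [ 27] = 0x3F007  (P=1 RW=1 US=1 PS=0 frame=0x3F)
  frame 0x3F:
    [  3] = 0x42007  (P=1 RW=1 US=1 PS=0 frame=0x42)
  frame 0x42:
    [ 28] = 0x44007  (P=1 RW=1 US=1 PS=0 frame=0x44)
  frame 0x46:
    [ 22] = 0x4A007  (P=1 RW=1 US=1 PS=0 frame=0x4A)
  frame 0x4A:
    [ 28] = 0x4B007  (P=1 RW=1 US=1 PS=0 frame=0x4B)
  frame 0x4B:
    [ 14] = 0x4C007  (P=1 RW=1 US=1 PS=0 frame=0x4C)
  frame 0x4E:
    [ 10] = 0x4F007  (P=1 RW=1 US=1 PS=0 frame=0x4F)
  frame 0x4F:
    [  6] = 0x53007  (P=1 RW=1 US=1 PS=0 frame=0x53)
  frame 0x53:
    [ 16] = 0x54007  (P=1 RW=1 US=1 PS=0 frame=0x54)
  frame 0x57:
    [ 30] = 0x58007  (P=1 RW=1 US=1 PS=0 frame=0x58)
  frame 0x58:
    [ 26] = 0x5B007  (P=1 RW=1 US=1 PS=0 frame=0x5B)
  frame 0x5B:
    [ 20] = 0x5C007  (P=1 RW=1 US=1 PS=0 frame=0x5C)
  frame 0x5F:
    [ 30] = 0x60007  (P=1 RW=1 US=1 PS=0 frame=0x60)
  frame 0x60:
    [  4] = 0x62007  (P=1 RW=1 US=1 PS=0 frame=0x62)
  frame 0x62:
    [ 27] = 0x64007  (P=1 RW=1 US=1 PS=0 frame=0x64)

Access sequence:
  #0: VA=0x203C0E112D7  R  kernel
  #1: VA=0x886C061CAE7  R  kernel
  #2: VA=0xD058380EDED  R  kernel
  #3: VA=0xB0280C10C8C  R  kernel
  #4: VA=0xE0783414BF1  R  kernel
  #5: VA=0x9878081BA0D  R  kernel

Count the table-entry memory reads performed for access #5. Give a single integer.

Trace:
#0 VA=0x203C0E112D7 (r,kernel):
  L0: frame=0x31 idx=4 entry=0x35007 [P=1 RW=1 US=1 PS=0]
  L1: frame=0x35 idx=15 entry=0x36007 [P=1 RW=1 US=1 PS=0]
  L2: frame=0x36 idx=7 entry=0x38007 [P=1 RW=1 US=1 PS=0]
  L3: frame=0x38 idx=17 entry=0x3A007 [P=1 RW=1 US=1 PS=0]
  ⇒ phys 0x3A2D7  [4 reads]
#1 VA=0x886C061CAE7 (r,kernel):
  L0: frame=0x31 idx=17 entry=0x3E007 [P=1 RW=1 US=1 PS=0]
  L1: frame=0x3E idx=27 entry=0x3F007 [P=1 RW=1 US=1 PS=0]
  L2: frame=0x3F idx=3 entry=0x42007 [P=1 RW=1 US=1 PS=0]
  L3: frame=0x42 idx=28 entry=0x44007 [P=1 RW=1 US=1 PS=0]
  ⇒ phys 0x44AE7  [4 reads]
#2 VA=0xD058380EDED (r,kernel):
  L0: frame=0x31 idx=26 entry=0x46007 [P=1 RW=1 US=1 PS=0]
  L1: frame=0x46 idx=22 entry=0x4A007 [P=1 RW=1 US=1 PS=0]
  L2: frame=0x4A idx=28 entry=0x4B007 [P=1 RW=1 US=1 PS=0]
  L3: frame=0x4B idx=14 entry=0x4C007 [P=1 RW=1 US=1 PS=0]
  ⇒ phys 0x4CDED  [4 reads]
#3 VA=0xB0280C10C8C (r,kernel):
  L0: frame=0x31 idx=22 entry=0x4E007 [P=1 RW=1 US=1 PS=0]
  L1: frame=0x4E idx=10 entry=0x4F007 [P=1 RW=1 US=1 PS=0]
  L2: frame=0x4F idx=6 entry=0x53007 [P=1 RW=1 US=1 PS=0]
  L3: frame=0x53 idx=16 entry=0x54007 [P=1 RW=1 US=1 PS=0]
  ⇒ phys 0x54C8C  [4 reads]
#4 VA=0xE0783414BF1 (r,kernel):
  L0: frame=0x31 idx=28 entry=0x57007 [P=1 RW=1 US=1 PS=0]
  L1: frame=0x57 idx=30 entry=0x58007 [P=1 RW=1 US=1 PS=0]
  L2: frame=0x58 idx=26 entry=0x5B007 [P=1 RW=1 US=1 PS=0]
  L3: frame=0x5B idx=20 entry=0x5C007 [P=1 RW=1 US=1 PS=0]
  ⇒ phys 0x5CBF1  [4 reads]
#5 VA=0x9878081BA0D (r,kernel):
  L0: frame=0x31 idx=19 entry=0x5F007 [P=1 RW=1 US=1 PS=0]
  L1: frame=0x5F idx=30 entry=0x60007 [P=1 RW=1 US=1 PS=0]
  L2: frame=0x60 idx=4 entry=0x62007 [P=1 RW=1 US=1 PS=0]
  L3: frame=0x62 idx=27 entry=0x64007 [P=1 RW=1 US=1 PS=0]
  ⇒ phys 0x64A0D  [4 reads]

Entries read for #5: 4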